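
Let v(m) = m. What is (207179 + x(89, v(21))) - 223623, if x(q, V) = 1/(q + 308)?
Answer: -6528267/397 ≈ -16444.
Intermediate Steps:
x(q, V) = 1/(308 + q)
(207179 + x(89, v(21))) - 223623 = (207179 + 1/(308 + 89)) - 223623 = (207179 + 1/397) - 223623 = 82250064/397 - 223623 = -6528267/397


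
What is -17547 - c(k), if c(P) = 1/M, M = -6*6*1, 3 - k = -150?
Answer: -631691/36 ≈ -17547.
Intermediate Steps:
k = 153 (k = 3 - 1*(-150) = 3 + 150 = 153)
M = -36 (M = -36*1 = -36)
c(P) = -1/36 (c(P) = 1/(-36) = -1/36)
-17547 - c(k) = -17547 - 1*(-1/36) = -17547 + 1/36 = -631691/36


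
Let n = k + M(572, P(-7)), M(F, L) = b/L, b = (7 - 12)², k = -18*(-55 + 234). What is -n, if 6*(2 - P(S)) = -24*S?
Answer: 83797/26 ≈ 3223.0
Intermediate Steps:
k = -3222 (k = -18*179 = -3222)
b = 25 (b = (-5)² = 25)
P(S) = 2 + 4*S (P(S) = 2 - (-4)*S = 2 + 4*S)
M(F, L) = 25/L
n = -83797/26 (n = -3222 + 25/(2 + 4*(-7)) = -3222 + 25/(2 - 28) = -3222 + 25/(-26) = -3222 + 25*(-1/26) = -3222 - 25/26 = -83797/26 ≈ -3223.0)
-n = -1*(-83797/26) = 83797/26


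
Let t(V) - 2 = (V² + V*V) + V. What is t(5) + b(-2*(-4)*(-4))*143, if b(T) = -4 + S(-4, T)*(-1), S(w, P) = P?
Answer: 4061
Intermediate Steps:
t(V) = 2 + V + 2*V² (t(V) = 2 + ((V² + V*V) + V) = 2 + ((V² + V²) + V) = 2 + (2*V² + V) = 2 + (V + 2*V²) = 2 + V + 2*V²)
b(T) = -4 - T (b(T) = -4 + T*(-1) = -4 - T)
t(5) + b(-2*(-4)*(-4))*143 = (2 + 5 + 2*5²) + (-4 - (-2*(-4))*(-4))*143 = (2 + 5 + 2*25) + (-4 - 8*(-4))*143 = (2 + 5 + 50) + (-4 - 1*(-32))*143 = 57 + (-4 + 32)*143 = 57 + 28*143 = 57 + 4004 = 4061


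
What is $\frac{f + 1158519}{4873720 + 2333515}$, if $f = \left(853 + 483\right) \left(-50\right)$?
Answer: $\frac{1091719}{7207235} \approx 0.15148$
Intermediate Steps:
$f = -66800$ ($f = 1336 \left(-50\right) = -66800$)
$\frac{f + 1158519}{4873720 + 2333515} = \frac{-66800 + 1158519}{4873720 + 2333515} = \frac{1091719}{7207235}$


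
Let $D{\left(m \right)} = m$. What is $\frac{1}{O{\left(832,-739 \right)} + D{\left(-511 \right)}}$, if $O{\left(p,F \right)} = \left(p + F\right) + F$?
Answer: $- \frac{1}{1157} \approx -0.0008643$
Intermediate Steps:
$O{\left(p,F \right)} = p + 2 F$ ($O{\left(p,F \right)} = \left(F + p\right) + F = p + 2 F$)
$\frac{1}{O{\left(832,-739 \right)} + D{\left(-511 \right)}} = \frac{1}{\left(832 + 2 \left(-739\right)\right) - 511} = \frac{1}{\left(832 - 1478\right) - 511} = \frac{1}{-646 - 511} = \frac{1}{-1157} = - \frac{1}{1157}$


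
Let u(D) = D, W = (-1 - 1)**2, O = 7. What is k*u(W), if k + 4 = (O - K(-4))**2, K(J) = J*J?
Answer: 308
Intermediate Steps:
K(J) = J**2
W = 4 (W = (-2)**2 = 4)
k = 77 (k = -4 + (7 - 1*(-4)**2)**2 = -4 + (7 - 1*16)**2 = -4 + (7 - 16)**2 = -4 + (-9)**2 = -4 + 81 = 77)
k*u(W) = 77*4 = 308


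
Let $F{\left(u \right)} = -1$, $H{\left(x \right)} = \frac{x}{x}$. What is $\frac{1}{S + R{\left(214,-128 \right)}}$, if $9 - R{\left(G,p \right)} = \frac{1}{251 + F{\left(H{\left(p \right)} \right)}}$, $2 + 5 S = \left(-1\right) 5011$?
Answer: $- \frac{250}{248401} \approx -0.0010064$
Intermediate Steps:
$H{\left(x \right)} = 1$
$S = - \frac{5013}{5}$ ($S = - \frac{2}{5} + \frac{\left(-1\right) 5011}{5} = - \frac{2}{5} + \frac{1}{5} \left(-5011\right) = - \frac{2}{5} - \frac{5011}{5} = - \frac{5013}{5} \approx -1002.6$)
$R{\left(G,p \right)} = \frac{2249}{250}$ ($R{\left(G,p \right)} = 9 - \frac{1}{251 - 1} = 9 - \frac{1}{250} = \frac{2249}{250}$)
$\frac{1}{S + R{\left(214,-128 \right)}} = \frac{1}{- \frac{5013}{5} + \frac{2249}{250}} = \frac{1}{- \frac{248401}{250}} = - \frac{250}{248401}$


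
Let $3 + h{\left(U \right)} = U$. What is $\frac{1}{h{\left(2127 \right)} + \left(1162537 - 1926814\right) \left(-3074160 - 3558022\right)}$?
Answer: $\frac{1}{5068824164538} \approx 1.9728 \cdot 10^{-13}$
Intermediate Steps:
$h{\left(U \right)} = -3 + U$
$\frac{1}{h{\left(2127 \right)} + \left(1162537 - 1926814\right) \left(-3074160 - 3558022\right)} = \frac{1}{\left(-3 + 2127\right) + \left(1162537 - 1926814\right) \left(-3074160 - 3558022\right)} = \frac{1}{2124 - -5068824162414} = \frac{1}{2124 + 5068824162414} = \frac{1}{5068824164538}$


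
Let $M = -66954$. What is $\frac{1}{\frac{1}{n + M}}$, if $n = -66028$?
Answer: $-132982$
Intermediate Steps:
$\frac{1}{\frac{1}{n + M}} = \frac{1}{\frac{1}{-66028 - 66954}} = \frac{1}{\frac{1}{-132982}} = \frac{1}{- \frac{1}{132982}} = -132982$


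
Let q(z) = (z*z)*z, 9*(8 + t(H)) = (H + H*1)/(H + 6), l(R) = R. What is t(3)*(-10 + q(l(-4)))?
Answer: 15836/27 ≈ 586.52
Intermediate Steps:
t(H) = -8 + 2*H/(9*(6 + H)) (t(H) = -8 + ((H + H*1)/(H + 6))/9 = -8 + ((H + H)/(6 + H))/9 = -8 + ((2*H)/(6 + H))/9 = -8 + (2*H/(6 + H))/9 = -8 + 2*H/(9*(6 + H)))
q(z) = z³ (q(z) = z²*z = z³)
t(3)*(-10 + q(l(-4))) = (2*(-216 - 35*3)/(9*(6 + 3)))*(-10 + (-4)³) = ((2/9)*(-216 - 105)/9)*(-10 - 64) = ((2/9)*(⅑)*(-321))*(-74) = -214/27*(-74) = 15836/27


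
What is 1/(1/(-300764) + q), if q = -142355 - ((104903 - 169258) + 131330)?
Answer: -300764/62958928121 ≈ -4.7771e-6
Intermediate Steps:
q = -209330 (q = -142355 - (-64355 + 131330) = -142355 - 1*66975 = -142355 - 66975 = -209330)
1/(1/(-300764) + q) = 1/(1/(-300764) - 209330) = 1/(-1/300764 - 209330) = 1/(-62958928121/300764) = -300764/62958928121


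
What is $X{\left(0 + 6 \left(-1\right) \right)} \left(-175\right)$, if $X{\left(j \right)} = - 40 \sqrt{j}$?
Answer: $7000 i \sqrt{6} \approx 17146.0 i$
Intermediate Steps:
$X{\left(0 + 6 \left(-1\right) \right)} \left(-175\right) = - 40 \sqrt{0 + 6 \left(-1\right)} \left(-175\right) = - 40 \sqrt{0 - 6} \left(-175\right) = - 40 \sqrt{-6} \left(-175\right) = - 40 i \sqrt{6} \left(-175\right) = 7000 i \sqrt{6}$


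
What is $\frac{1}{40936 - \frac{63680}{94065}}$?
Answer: $\frac{18813}{770116232} \approx 2.4429 \cdot 10^{-5}$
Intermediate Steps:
$\frac{1}{40936 - \frac{63680}{94065}} = \frac{1}{40936 - \frac{12736}{18813}} = \frac{1}{\frac{770116232}{18813}} = \frac{18813}{770116232}$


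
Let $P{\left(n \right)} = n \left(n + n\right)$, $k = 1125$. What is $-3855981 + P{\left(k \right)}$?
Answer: $-1324731$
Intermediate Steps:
$P{\left(n \right)} = 2 n^{2}$ ($P{\left(n \right)} = n 2 n = 2 n^{2}$)
$-3855981 + P{\left(k \right)} = -3855981 + 2 \cdot 1125^{2} = -3855981 + 2 \cdot 1265625 = -3855981 + 2531250 = -1324731$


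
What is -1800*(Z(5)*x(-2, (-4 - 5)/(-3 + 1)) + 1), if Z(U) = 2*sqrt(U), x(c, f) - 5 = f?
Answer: -1800 - 34200*sqrt(5) ≈ -78274.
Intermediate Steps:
x(c, f) = 5 + f
-1800*(Z(5)*x(-2, (-4 - 5)/(-3 + 1)) + 1) = -1800*((2*sqrt(5))*(5 + (-4 - 5)/(-3 + 1)) + 1) = -1800*((2*sqrt(5))*(5 - 9/(-2)) + 1) = -1800*((2*sqrt(5))*(5 - 9*(-1/2)) + 1) = -1800*((2*sqrt(5))*(5 + 9/2) + 1) = -1800*((2*sqrt(5))*(19/2) + 1) = -1800*(19*sqrt(5) + 1) = -1800*(1 + 19*sqrt(5)) = -1800 - 34200*sqrt(5)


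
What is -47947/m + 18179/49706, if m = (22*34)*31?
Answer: -980859465/576291364 ≈ -1.7020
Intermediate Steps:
m = 23188 (m = 748*31 = 23188)
-47947/m + 18179/49706 = -47947/23188 + 18179/49706 = -980859465/576291364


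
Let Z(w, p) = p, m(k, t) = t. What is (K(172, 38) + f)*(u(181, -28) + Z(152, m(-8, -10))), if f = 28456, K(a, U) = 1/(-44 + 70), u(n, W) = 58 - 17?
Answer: 22935567/26 ≈ 8.8214e+5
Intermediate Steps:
u(n, W) = 41
K(a, U) = 1/26
(K(172, 38) + f)*(u(181, -28) + Z(152, m(-8, -10))) = (1/26 + 28456)*(41 - 10) = (739857/26)*31 = 22935567/26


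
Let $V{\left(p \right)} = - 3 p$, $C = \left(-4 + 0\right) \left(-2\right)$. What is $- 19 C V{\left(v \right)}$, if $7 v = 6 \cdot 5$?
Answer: $\frac{13680}{7} \approx 1954.3$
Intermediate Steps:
$v = \frac{30}{7}$ ($v = \frac{6 \cdot 5}{7} = \frac{1}{7} \cdot 30 = \frac{30}{7} \approx 4.2857$)
$C = 8$ ($C = \left(-4\right) \left(-2\right) = 8$)
$- 19 C V{\left(v \right)} = \left(-19\right) 8 \left(\left(-3\right) \frac{30}{7}\right) = \left(-152\right) \left(- \frac{90}{7}\right) = \frac{13680}{7}$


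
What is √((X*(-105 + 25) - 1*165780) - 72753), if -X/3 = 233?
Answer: I*√182613 ≈ 427.33*I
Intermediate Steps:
X = -699 (X = -3*233 = -699)
√((X*(-105 + 25) - 1*165780) - 72753) = √((-699*(-105 + 25) - 1*165780) - 72753) = √((-699*(-80) - 165780) - 72753) = √((55920 - 165780) - 72753) = √(-109860 - 72753) = √(-182613) = I*√182613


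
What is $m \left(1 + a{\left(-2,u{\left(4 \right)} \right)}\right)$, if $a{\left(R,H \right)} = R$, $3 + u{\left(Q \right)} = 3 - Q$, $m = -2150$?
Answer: $2150$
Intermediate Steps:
$u{\left(Q \right)} = - Q$ ($u{\left(Q \right)} = -3 - \left(-3 + Q\right) = - Q$)
$m \left(1 + a{\left(-2,u{\left(4 \right)} \right)}\right) = - 2150 \left(1 - 2\right) = \left(-2150\right) \left(-1\right) = 2150$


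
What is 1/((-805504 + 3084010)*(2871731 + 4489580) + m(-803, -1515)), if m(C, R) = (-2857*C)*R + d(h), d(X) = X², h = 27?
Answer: 1/16769315613030 ≈ 5.9633e-14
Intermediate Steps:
m(C, R) = 729 - 2857*C*R (m(C, R) = (-2857*C)*R + 27² = -2857*C*R + 729 = 729 - 2857*C*R)
1/((-805504 + 3084010)*(2871731 + 4489580) + m(-803, -1515)) = 1/((-805504 + 3084010)*(2871731 + 4489580) + (729 - 2857*(-803)*(-1515))) = 1/(2278506*7361311 + (729 - 3475669065)) = 1/(16772791281366 - 3475668336) = 1/16769315613030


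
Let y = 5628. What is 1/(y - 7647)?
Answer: -1/2019 ≈ -0.00049530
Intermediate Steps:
1/(y - 7647) = 1/(5628 - 7647) = 1/(-2019) = -1/2019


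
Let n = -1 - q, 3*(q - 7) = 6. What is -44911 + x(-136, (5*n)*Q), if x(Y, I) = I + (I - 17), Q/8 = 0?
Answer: -44928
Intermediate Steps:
q = 9 (q = 7 + (⅓)*6 = 7 + 2 = 9)
Q = 0 (Q = 8*0 = 0)
n = -10 (n = -1 - 1*9 = -1 - 9 = -10)
x(Y, I) = -17 + 2*I (x(Y, I) = I + (-17 + I) = -17 + 2*I)
-44911 + x(-136, (5*n)*Q) = -44911 + (-17 + 2*((5*(-10))*0)) = -44911 + (-17 + 2*(-50*0)) = -44911 + (-17 + 2*0) = -44911 + (-17 + 0) = -44911 - 17 = -44928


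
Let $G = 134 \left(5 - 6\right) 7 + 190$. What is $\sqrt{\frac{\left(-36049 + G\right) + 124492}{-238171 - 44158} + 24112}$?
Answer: $\frac{3 \sqrt{213548296148593}}{282329} \approx 155.28$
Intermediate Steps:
$G = -748$ ($G = 134 \left(\left(-1\right) 7\right) + 190 = 134 \left(-7\right) + 190 = -938 + 190 = -748$)
$\sqrt{\frac{\left(-36049 + G\right) + 124492}{-238171 - 44158} + 24112} = \sqrt{\frac{\left(-36049 - 748\right) + 124492}{-238171 - 44158} + 24112} = \sqrt{\frac{-36797 + 124492}{-238171 - 44158} + 24112} = \sqrt{\frac{87695}{-282329} + 24112} = \sqrt{87695 \left(- \frac{1}{282329}\right) + 24112} = \sqrt{- \frac{87695}{282329} + 24112} = \sqrt{\frac{6807429153}{282329}} = \frac{3 \sqrt{213548296148593}}{282329}$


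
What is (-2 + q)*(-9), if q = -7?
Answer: 81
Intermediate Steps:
(-2 + q)*(-9) = (-2 - 7)*(-9) = -9*(-9) = 81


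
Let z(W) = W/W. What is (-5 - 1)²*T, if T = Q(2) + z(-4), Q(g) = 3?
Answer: 144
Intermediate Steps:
z(W) = 1
T = 4 (T = 3 + 1 = 4)
(-5 - 1)²*T = (-5 - 1)²*4 = (-6)²*4 = 36*4 = 144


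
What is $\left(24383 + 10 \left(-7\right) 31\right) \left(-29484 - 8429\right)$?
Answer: $-842161469$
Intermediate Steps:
$\left(24383 + 10 \left(-7\right) 31\right) \left(-29484 - 8429\right) = \left(24383 - 2170\right) \left(-37913\right) = 22213 \left(-37913\right) = -842161469$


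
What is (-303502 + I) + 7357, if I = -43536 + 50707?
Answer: -288974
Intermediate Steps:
I = 7171
(-303502 + I) + 7357 = (-303502 + 7171) + 7357 = -296331 + 7357 = -288974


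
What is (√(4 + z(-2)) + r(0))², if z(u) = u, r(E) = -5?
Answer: (5 - √2)² ≈ 12.858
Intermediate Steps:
(√(4 + z(-2)) + r(0))² = (√(4 - 2) - 5)² = (√2 - 5)² = (-5 + √2)²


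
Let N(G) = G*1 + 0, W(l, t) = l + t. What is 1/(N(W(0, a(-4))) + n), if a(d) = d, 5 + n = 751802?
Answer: 1/751793 ≈ 1.3302e-6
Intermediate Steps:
n = 751797 (n = -5 + 751802 = 751797)
N(G) = G (N(G) = G + 0 = G)
1/(N(W(0, a(-4))) + n) = 1/((0 - 4) + 751797) = 1/(-4 + 751797) = 1/751793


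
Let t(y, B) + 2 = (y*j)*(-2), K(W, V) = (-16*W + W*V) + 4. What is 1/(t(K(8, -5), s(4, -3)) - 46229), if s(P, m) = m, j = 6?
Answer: -1/44263 ≈ -2.2592e-5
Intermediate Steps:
K(W, V) = 4 - 16*W + V*W (K(W, V) = (-16*W + V*W) + 4 = 4 - 16*W + V*W)
t(y, B) = -2 - 12*y (t(y, B) = -2 + (y*6)*(-2) = -2 + (6*y)*(-2) = -2 - 12*y)
1/(t(K(8, -5), s(4, -3)) - 46229) = 1/((-2 - 12*(4 - 16*8 - 5*8)) - 46229) = 1/((-2 - 12*(4 - 128 - 40)) - 46229) = 1/((-2 - 12*(-164)) - 46229) = 1/((-2 + 1968) - 46229) = 1/(1966 - 46229) = 1/(-44263) = -1/44263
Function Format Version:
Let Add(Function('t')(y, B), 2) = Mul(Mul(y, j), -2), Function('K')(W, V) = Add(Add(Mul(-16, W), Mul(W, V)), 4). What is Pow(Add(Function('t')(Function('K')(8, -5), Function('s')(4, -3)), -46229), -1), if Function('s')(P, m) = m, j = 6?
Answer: Rational(-1, 44263) ≈ -2.2592e-5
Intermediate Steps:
Function('K')(W, V) = Add(4, Mul(-16, W), Mul(V, W)) (Function('K')(W, V) = Add(Add(Mul(-16, W), Mul(V, W)), 4) = Add(4, Mul(-16, W), Mul(V, W)))
Function('t')(y, B) = Add(-2, Mul(-12, y)) (Function('t')(y, B) = Add(-2, Mul(Mul(y, 6), -2)) = Add(-2, Mul(Mul(6, y), -2)) = Add(-2, Mul(-12, y)))
Pow(Add(Function('t')(Function('K')(8, -5), Function('s')(4, -3)), -46229), -1) = Pow(Add(Add(-2, Mul(-12, Add(4, Mul(-16, 8), Mul(-5, 8)))), -46229), -1) = Pow(Add(Add(-2, Mul(-12, Add(4, -128, -40))), -46229), -1) = Pow(Add(Add(-2, Mul(-12, -164)), -46229), -1) = Pow(Add(Add(-2, 1968), -46229), -1) = Pow(Add(1966, -46229), -1) = Pow(-44263, -1) = Rational(-1, 44263)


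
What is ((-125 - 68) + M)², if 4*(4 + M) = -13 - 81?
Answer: 194481/4 ≈ 48620.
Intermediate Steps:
M = -55/2 (M = -4 + (-13 - 81)/4 = -4 + (¼)*(-94) = -4 - 47/2 = -55/2 ≈ -27.500)
((-125 - 68) + M)² = ((-125 - 68) - 55/2)² = (-193 - 55/2)² = (-441/2)² = 194481/4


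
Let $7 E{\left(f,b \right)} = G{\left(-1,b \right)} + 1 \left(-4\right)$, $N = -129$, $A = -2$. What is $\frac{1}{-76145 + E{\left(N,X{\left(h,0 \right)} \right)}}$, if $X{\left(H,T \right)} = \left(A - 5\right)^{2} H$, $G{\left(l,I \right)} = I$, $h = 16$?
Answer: $- \frac{7}{532235} \approx -1.3152 \cdot 10^{-5}$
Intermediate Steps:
$X{\left(H,T \right)} = 49 H$ ($X{\left(H,T \right)} = \left(-2 - 5\right)^{2} H = \left(-7\right)^{2} H = 49 H$)
$E{\left(f,b \right)} = - \frac{4}{7} + \frac{b}{7}$ ($E{\left(f,b \right)} = \frac{b + 1 \left(-4\right)}{7} = \frac{b - 4}{7} = \frac{-4 + b}{7} = - \frac{4}{7} + \frac{b}{7}$)
$\frac{1}{-76145 + E{\left(N,X{\left(h,0 \right)} \right)}} = \frac{1}{-76145 - \left(\frac{4}{7} - \frac{49 \cdot 16}{7}\right)} = \frac{1}{-76145 + \left(- \frac{4}{7} + \frac{1}{7} \cdot 784\right)} = \frac{1}{-76145 + \left(- \frac{4}{7} + 112\right)} = \frac{1}{-76145 + \frac{780}{7}} = \frac{1}{- \frac{532235}{7}} = - \frac{7}{532235}$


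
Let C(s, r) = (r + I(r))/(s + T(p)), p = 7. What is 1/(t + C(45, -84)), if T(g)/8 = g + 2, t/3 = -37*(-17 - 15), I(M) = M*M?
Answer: 39/140852 ≈ 0.00027689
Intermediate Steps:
I(M) = M**2
t = 3552 (t = 3*(-37*(-17 - 15)) = 3*(-37*(-32)) = 3*1184 = 3552)
T(g) = 16 + 8*g (T(g) = 8*(g + 2) = 8*(2 + g) = 16 + 8*g)
C(s, r) = (r + r**2)/(72 + s) (C(s, r) = (r + r**2)/(s + (16 + 8*7)) = (r + r**2)/(s + (16 + 56)) = (r + r**2)/(s + 72) = (r + r**2)/(72 + s))
1/(t + C(45, -84)) = 1/(3552 - 84*(1 - 84)/(72 + 45)) = 1/(3552 - 84*(-83)/117) = 1/(3552 - 84*1/117*(-83)) = 1/(3552 + 2324/39) = 1/(140852/39) = 39/140852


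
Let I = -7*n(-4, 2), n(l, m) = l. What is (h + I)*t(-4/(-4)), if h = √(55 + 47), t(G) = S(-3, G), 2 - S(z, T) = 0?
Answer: 56 + 2*√102 ≈ 76.199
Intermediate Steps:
S(z, T) = 2 (S(z, T) = 2 - 1*0 = 2 + 0 = 2)
t(G) = 2
h = √102 ≈ 10.100
I = 28 (I = -7*(-4) = 28)
(h + I)*t(-4/(-4)) = (√102 + 28)*2 = (28 + √102)*2 = 56 + 2*√102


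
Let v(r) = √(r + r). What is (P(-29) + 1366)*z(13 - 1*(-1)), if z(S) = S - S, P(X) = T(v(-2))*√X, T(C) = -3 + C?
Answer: 0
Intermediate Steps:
v(r) = √2*√r (v(r) = √(2*r) = √2*√r)
P(X) = √X*(-3 + 2*I) (P(X) = (-3 + √2*√(-2))*√X = (-3 + √2*(I*√2))*√X = (-3 + 2*I)*√X = √X*(-3 + 2*I))
z(S) = 0
(P(-29) + 1366)*z(13 - 1*(-1)) = (√(-29)*(-3 + 2*I) + 1366)*0 = ((I*√29)*(-3 + 2*I) + 1366)*0 = (I*√29*(-3 + 2*I) + 1366)*0 = (1366 + I*√29*(-3 + 2*I))*0 = 0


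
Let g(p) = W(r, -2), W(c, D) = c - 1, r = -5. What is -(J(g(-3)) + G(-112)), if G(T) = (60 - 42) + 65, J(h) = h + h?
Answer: -71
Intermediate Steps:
W(c, D) = -1 + c
g(p) = -6 (g(p) = -1 - 5 = -6)
J(h) = 2*h
G(T) = 83 (G(T) = 18 + 65 = 83)
-(J(g(-3)) + G(-112)) = -(2*(-6) + 83) = -(-12 + 83) = -1*71 = -71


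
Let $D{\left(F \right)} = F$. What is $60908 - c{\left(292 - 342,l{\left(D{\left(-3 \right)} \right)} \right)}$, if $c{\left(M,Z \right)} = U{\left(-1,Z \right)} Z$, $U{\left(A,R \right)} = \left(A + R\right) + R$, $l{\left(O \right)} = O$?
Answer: $60887$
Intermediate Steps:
$U{\left(A,R \right)} = A + 2 R$
$c{\left(M,Z \right)} = Z \left(-1 + 2 Z\right)$ ($c{\left(M,Z \right)} = \left(-1 + 2 Z\right) Z = Z \left(-1 + 2 Z\right)$)
$60908 - c{\left(292 - 342,l{\left(D{\left(-3 \right)} \right)} \right)} = 60908 - - 3 \left(-1 + 2 \left(-3\right)\right) = 60908 - - 3 \left(-1 - 6\right) = 60908 - \left(-3\right) \left(-7\right) = 60908 - 21 = 60887$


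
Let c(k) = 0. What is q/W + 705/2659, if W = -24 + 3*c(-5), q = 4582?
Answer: -6083309/31908 ≈ -190.65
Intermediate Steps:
W = -24 (W = -24 + 3*0 = -24 + 0 = -24)
q/W + 705/2659 = 4582/(-24) + 705/2659 = 4582*(-1/24) + 705*(1/2659) = -2291/12 + 705/2659 = -6083309/31908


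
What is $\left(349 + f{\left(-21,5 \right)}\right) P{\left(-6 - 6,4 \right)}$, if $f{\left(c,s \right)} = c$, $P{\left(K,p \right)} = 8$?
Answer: $2624$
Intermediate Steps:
$\left(349 + f{\left(-21,5 \right)}\right) P{\left(-6 - 6,4 \right)} = \left(349 - 21\right) 8 = 328 \cdot 8 = 2624$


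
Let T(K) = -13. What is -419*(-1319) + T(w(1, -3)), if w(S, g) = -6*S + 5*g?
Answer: 552648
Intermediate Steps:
-419*(-1319) + T(w(1, -3)) = -419*(-1319) - 13 = 552661 - 13 = 552648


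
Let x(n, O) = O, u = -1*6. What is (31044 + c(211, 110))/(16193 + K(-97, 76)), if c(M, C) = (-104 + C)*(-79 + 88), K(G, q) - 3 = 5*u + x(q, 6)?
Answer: 15549/8086 ≈ 1.9230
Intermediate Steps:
u = -6
K(G, q) = -21 (K(G, q) = 3 + (5*(-6) + 6) = 3 + (-30 + 6) = 3 - 24 = -21)
c(M, C) = -936 + 9*C (c(M, C) = (-104 + C)*9 = -936 + 9*C)
(31044 + c(211, 110))/(16193 + K(-97, 76)) = (31044 + (-936 + 9*110))/(16193 - 21) = (31044 + (-936 + 990))/16172 = (31044 + 54)*(1/16172) = 31098*(1/16172) = 15549/8086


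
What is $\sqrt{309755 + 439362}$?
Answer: $\sqrt{749117} \approx 865.52$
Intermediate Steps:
$\sqrt{309755 + 439362} = \sqrt{749117}$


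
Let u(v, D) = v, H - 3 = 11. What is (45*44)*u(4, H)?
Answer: 7920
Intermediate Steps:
H = 14 (H = 3 + 11 = 14)
(45*44)*u(4, H) = (45*44)*4 = 1980*4 = 7920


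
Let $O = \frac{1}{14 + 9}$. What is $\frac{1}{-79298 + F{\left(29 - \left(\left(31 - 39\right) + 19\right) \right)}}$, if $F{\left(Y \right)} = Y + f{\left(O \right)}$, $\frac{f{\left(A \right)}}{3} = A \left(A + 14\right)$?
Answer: $- \frac{529}{41938151} \approx -1.2614 \cdot 10^{-5}$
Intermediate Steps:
$O = \frac{1}{23} \approx 0.043478$
$f{\left(A \right)} = 3 A \left(14 + A\right)$ ($f{\left(A \right)} = 3 A \left(A + 14\right) = 3 A \left(14 + A\right)$)
$F{\left(Y \right)} = \frac{969}{529} + Y$ ($F{\left(Y \right)} = Y + 3 \cdot \frac{1}{23} \left(14 + \frac{1}{23}\right) = Y + 3 \cdot \frac{1}{23} \cdot \frac{323}{23} = Y + \frac{969}{529} = \frac{969}{529} + Y$)
$\frac{1}{-79298 + F{\left(29 - \left(\left(31 - 39\right) + 19\right) \right)}} = \frac{1}{-79298 + \left(\frac{969}{529} + \left(29 - \left(\left(31 - 39\right) + 19\right)\right)\right)} = \frac{1}{-79298 + \left(\frac{969}{529} + \left(29 - \left(-8 + 19\right)\right)\right)} = \frac{1}{-79298 + \left(\frac{969}{529} + \left(29 - 11\right)\right)} = \frac{1}{-79298 + \left(\frac{969}{529} + 18\right)} = \frac{1}{-79298 + \frac{10491}{529}} = \frac{1}{- \frac{41938151}{529}} = - \frac{529}{41938151}$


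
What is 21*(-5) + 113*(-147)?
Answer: -16716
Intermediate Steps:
21*(-5) + 113*(-147) = -105 - 16611 = -16716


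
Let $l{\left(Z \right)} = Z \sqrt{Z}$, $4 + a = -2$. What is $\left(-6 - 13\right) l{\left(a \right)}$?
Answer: $114 i \sqrt{6} \approx 279.24 i$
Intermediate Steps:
$a = -6$ ($a = -4 - 2 = -6$)
$l{\left(Z \right)} = Z^{\frac{3}{2}}$
$\left(-6 - 13\right) l{\left(a \right)} = \left(-6 - 13\right) \left(-6\right)^{\frac{3}{2}} = - 19 \left(- 6 i \sqrt{6}\right) = 114 i \sqrt{6}$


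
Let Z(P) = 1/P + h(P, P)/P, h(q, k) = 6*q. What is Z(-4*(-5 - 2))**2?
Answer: 28561/784 ≈ 36.430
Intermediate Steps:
Z(P) = 6 + 1/P (Z(P) = 1/P + (6*P)/P = 1/P + 6 = 6 + 1/P)
Z(-4*(-5 - 2))**2 = (6 + 1/(-4*(-5 - 2)))**2 = (6 + 1/(-4*(-7)))**2 = (6 + 1/28)**2 = (169/28)**2 = 28561/784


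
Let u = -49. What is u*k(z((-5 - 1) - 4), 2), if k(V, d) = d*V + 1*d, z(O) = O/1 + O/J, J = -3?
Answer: 1666/3 ≈ 555.33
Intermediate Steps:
z(O) = 2*O/3 (z(O) = O/1 + O/(-3) = O*1 + O*(-⅓) = O - O/3 = 2*O/3)
k(V, d) = d + V*d (k(V, d) = V*d + d = d + V*d)
u*k(z((-5 - 1) - 4), 2) = -98*(1 + 2*((-5 - 1) - 4)/3) = -98*(1 + 2*(-6 - 4)/3) = -98*(1 + (⅔)*(-10)) = -98*(1 - 20/3) = -98*(-17)/3 = -49*(-34/3) = 1666/3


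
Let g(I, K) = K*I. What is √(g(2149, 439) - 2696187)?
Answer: 2*I*√438194 ≈ 1323.9*I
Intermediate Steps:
g(I, K) = I*K
√(g(2149, 439) - 2696187) = √(2149*439 - 2696187) = √(943411 - 2696187) = √(-1752776) = 2*I*√438194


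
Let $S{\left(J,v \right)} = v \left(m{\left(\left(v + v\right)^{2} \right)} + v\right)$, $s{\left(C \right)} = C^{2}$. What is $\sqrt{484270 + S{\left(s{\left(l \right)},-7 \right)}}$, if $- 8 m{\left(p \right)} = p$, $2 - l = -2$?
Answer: $\frac{\sqrt{1937962}}{2} \approx 696.05$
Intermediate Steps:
$l = 4$ ($l = 2 - -2 = 2 + 2 = 4$)
$m{\left(p \right)} = - \frac{p}{8}$
$S{\left(J,v \right)} = v \left(v - \frac{v^{2}}{2}\right)$ ($S{\left(J,v \right)} = v \left(- \frac{\left(v + v\right)^{2}}{8} + v\right) = v \left(- \frac{\left(2 v\right)^{2}}{8} + v\right) = v \left(- \frac{4 v^{2}}{8} + v\right) = v \left(- \frac{v^{2}}{2} + v\right) = v \left(v - \frac{v^{2}}{2}\right)$)
$\sqrt{484270 + S{\left(s{\left(l \right)},-7 \right)}} = \sqrt{484270 + \frac{\left(-7\right)^{2} \left(2 - -7\right)}{2}} = \sqrt{484270 + \frac{1}{2} \cdot 49 \left(2 + 7\right)} = \sqrt{484270 + \frac{1}{2} \cdot 49 \cdot 9} = \sqrt{484270 + \frac{441}{2}} = \sqrt{\frac{968981}{2}} = \frac{\sqrt{1937962}}{2}$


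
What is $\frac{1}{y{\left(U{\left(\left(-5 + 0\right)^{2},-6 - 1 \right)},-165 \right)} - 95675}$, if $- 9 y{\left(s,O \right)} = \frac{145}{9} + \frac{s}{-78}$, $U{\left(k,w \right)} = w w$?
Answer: $- \frac{2106}{201495173} \approx -1.0452 \cdot 10^{-5}$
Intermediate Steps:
$U{\left(k,w \right)} = w^{2}$
$y{\left(s,O \right)} = - \frac{145}{81} + \frac{s}{702}$ ($y{\left(s,O \right)} = - \frac{\frac{145}{9} + \frac{s}{-78}}{9} = - \frac{145 \cdot \frac{1}{9} + s \left(- \frac{1}{78}\right)}{9} = - \frac{\frac{145}{9} - \frac{s}{78}}{9} = - \frac{145}{81} + \frac{s}{702}$)
$\frac{1}{y{\left(U{\left(\left(-5 + 0\right)^{2},-6 - 1 \right)},-165 \right)} - 95675} = \frac{1}{\left(- \frac{145}{81} + \frac{\left(-6 - 1\right)^{2}}{702}\right) - 95675} = \frac{1}{\left(- \frac{145}{81} + \frac{\left(-7\right)^{2}}{702}\right) - 95675} = \frac{1}{\left(- \frac{145}{81} + \frac{1}{702} \cdot 49\right) - 95675} = \frac{1}{\left(- \frac{145}{81} + \frac{49}{702}\right) - 95675} = \frac{1}{- \frac{3623}{2106} - 95675} = \frac{1}{- \frac{201495173}{2106}} = - \frac{2106}{201495173}$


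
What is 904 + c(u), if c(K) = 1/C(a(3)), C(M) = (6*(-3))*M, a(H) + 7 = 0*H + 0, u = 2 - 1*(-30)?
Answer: 113905/126 ≈ 904.01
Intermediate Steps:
u = 32 (u = 2 + 30 = 32)
a(H) = -7 (a(H) = -7 + (0*H + 0) = -7 + (0 + 0) = -7 + 0 = -7)
C(M) = -18*M
c(K) = 1/126 (c(K) = 1/(-18*(-7)) = 1/126)
904 + c(u) = 904 + 1/126 = 113905/126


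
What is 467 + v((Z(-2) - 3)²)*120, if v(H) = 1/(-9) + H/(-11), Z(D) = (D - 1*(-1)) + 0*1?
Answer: 9211/33 ≈ 279.12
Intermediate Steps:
Z(D) = 1 + D (Z(D) = (D + 1) + 0 = (1 + D) + 0 = 1 + D)
v(H) = -⅑ - H/11 (v(H) = 1*(-⅑) + H*(-1/11) = -⅑ - H/11)
467 + v((Z(-2) - 3)²)*120 = 467 + (-⅑ - ((1 - 2) - 3)²/11)*120 = 467 + (-⅑ - (-1 - 3)²/11)*120 = 467 + (-⅑ - 1/11*(-4)²)*120 = 467 + (-⅑ - 1/11*16)*120 = 467 + (-⅑ - 16/11)*120 = 467 - 155/99*120 = 467 - 6200/33 = 9211/33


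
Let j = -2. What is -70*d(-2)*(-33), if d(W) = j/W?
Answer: 2310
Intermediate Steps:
d(W) = -2/W
-70*d(-2)*(-33) = -(-140)/(-2)*(-33) = -(-140)*(-1)/2*(-33) = -70*1*(-33) = -70*(-33) = 2310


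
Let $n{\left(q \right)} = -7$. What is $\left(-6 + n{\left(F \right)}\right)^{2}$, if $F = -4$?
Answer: $169$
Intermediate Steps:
$\left(-6 + n{\left(F \right)}\right)^{2} = \left(-6 - 7\right)^{2} = \left(-13\right)^{2} = 169$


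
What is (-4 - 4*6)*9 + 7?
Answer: -245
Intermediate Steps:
(-4 - 4*6)*9 + 7 = (-4 - 24)*9 + 7 = -28*9 + 7 = -252 + 7 = -245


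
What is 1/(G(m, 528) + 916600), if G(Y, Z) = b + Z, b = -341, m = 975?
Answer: 1/916787 ≈ 1.0908e-6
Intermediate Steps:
G(Y, Z) = -341 + Z
1/(G(m, 528) + 916600) = 1/((-341 + 528) + 916600) = 1/(187 + 916600) = 1/916787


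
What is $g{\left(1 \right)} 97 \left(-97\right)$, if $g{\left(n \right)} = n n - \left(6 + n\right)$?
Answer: $56454$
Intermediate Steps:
$g{\left(n \right)} = -6 + n^{2} - n$ ($g{\left(n \right)} = n^{2} - \left(6 + n\right) = -6 + n^{2} - n$)
$g{\left(1 \right)} 97 \left(-97\right) = \left(-6 + 1^{2} - 1\right) 97 \left(-97\right) = \left(-6 + 1 - 1\right) 97 \left(-97\right) = \left(-6\right) 97 \left(-97\right) = \left(-582\right) \left(-97\right) = 56454$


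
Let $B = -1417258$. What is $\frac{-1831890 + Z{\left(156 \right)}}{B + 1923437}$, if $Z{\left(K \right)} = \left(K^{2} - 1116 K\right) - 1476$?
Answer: $- \frac{1983126}{506179} \approx -3.9178$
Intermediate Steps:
$Z{\left(K \right)} = -1476 + K^{2} - 1116 K$
$\frac{-1831890 + Z{\left(156 \right)}}{B + 1923437} = \frac{-1831890 - \left(175572 - 24336\right)}{-1417258 + 1923437} = \frac{-1831890 - 151236}{506179} = \left(-1831890 - 151236\right) \frac{1}{506179} = \left(-1983126\right) \frac{1}{506179} = - \frac{1983126}{506179}$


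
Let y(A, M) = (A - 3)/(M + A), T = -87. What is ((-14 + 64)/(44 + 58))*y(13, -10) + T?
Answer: -13061/153 ≈ -85.366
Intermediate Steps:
y(A, M) = (-3 + A)/(A + M)
((-14 + 64)/(44 + 58))*y(13, -10) + T = ((-14 + 64)/(44 + 58))*((-3 + 13)/(13 - 10)) - 87 = (50/102)*(10/3) - 87 = (50*(1/102))*((⅓)*10) - 87 = (25/51)*(10/3) - 87 = 250/153 - 87 = -13061/153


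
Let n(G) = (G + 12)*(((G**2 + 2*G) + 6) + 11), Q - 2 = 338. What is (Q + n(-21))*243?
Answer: -827172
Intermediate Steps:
Q = 340 (Q = 2 + 338 = 340)
n(G) = (12 + G)*(17 + G**2 + 2*G) (n(G) = (12 + G)*((6 + G**2 + 2*G) + 11) = (12 + G)*(17 + G**2 + 2*G))
(Q + n(-21))*243 = (340 + (204 + (-21)**3 + 14*(-21)**2 + 41*(-21)))*243 = (340 + (204 - 9261 + 14*441 - 861))*243 = (340 + (204 - 9261 + 6174 - 861))*243 = (340 - 3744)*243 = -3404*243 = -827172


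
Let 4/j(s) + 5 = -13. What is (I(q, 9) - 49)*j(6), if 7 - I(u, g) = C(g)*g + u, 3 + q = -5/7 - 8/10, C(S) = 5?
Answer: 5774/315 ≈ 18.330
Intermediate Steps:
q = -158/35 (q = -3 + (-5/7 - 8/10) = -3 + (-5*⅐ - 8*⅒) = -3 + (-5/7 - ⅘) = -3 - 53/35 = -158/35 ≈ -4.5143)
j(s) = -2/9 (j(s) = 4/(-5 - 13) = 4/(-18) = 4*(-1/18) = -2/9)
I(u, g) = 7 - u - 5*g (I(u, g) = 7 - (5*g + u) = 7 - (u + 5*g) = 7 + (-u - 5*g) = 7 - u - 5*g)
(I(q, 9) - 49)*j(6) = ((7 - 1*(-158/35) - 5*9) - 49)*(-2/9) = ((7 + 158/35 - 45) - 49)*(-2/9) = (-1172/35 - 49)*(-2/9) = -2887/35*(-2/9) = 5774/315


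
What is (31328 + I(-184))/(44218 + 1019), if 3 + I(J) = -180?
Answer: 31145/45237 ≈ 0.68849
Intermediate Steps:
I(J) = -183 (I(J) = -3 - 180 = -183)
(31328 + I(-184))/(44218 + 1019) = (31328 - 183)/(44218 + 1019) = 31145/45237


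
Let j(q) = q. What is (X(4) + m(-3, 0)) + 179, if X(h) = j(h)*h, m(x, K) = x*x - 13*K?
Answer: 204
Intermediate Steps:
m(x, K) = x² - 13*K
X(h) = h² (X(h) = h*h = h²)
(X(4) + m(-3, 0)) + 179 = (4² + ((-3)² - 13*0)) + 179 = (16 + (9 + 0)) + 179 = (16 + 9) + 179 = 25 + 179 = 204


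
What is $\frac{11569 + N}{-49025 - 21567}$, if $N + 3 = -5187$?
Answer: $- \frac{6379}{70592} \approx -0.090364$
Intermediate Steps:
$N = -5190$ ($N = -3 - 5187 = -5190$)
$\frac{11569 + N}{-49025 - 21567} = \frac{11569 - 5190}{-49025 - 21567} = \frac{6379}{-70592} = 6379 \left(- \frac{1}{70592}\right) = - \frac{6379}{70592}$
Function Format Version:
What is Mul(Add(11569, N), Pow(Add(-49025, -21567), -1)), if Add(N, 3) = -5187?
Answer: Rational(-6379, 70592) ≈ -0.090364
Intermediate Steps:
N = -5190 (N = Add(-3, -5187) = -5190)
Mul(Add(11569, N), Pow(Add(-49025, -21567), -1)) = Mul(Add(11569, -5190), Pow(Add(-49025, -21567), -1)) = Mul(6379, Pow(-70592, -1)) = Mul(6379, Rational(-1, 70592)) = Rational(-6379, 70592)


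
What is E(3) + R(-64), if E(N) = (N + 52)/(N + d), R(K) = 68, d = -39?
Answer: 2393/36 ≈ 66.472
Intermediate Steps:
E(N) = (52 + N)/(-39 + N) (E(N) = (N + 52)/(N - 39) = (52 + N)/(-39 + N))
E(3) + R(-64) = (52 + 3)/(-39 + 3) + 68 = 55/(-36) + 68 = -1/36*55 + 68 = -55/36 + 68 = 2393/36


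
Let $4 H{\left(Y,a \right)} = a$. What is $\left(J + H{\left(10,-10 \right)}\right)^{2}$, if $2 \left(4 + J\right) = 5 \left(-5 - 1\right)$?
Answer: $\frac{1849}{4} \approx 462.25$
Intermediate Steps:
$H{\left(Y,a \right)} = \frac{a}{4}$
$J = -19$ ($J = -4 + \frac{5 \left(-5 - 1\right)}{2} = -4 + \frac{5 \left(-6\right)}{2} = -4 + \frac{1}{2} \left(-30\right) = -4 - 15 = -19$)
$\left(J + H{\left(10,-10 \right)}\right)^{2} = \left(-19 + \frac{1}{4} \left(-10\right)\right)^{2} = \left(-19 - \frac{5}{2}\right)^{2} = \left(- \frac{43}{2}\right)^{2} = \frac{1849}{4}$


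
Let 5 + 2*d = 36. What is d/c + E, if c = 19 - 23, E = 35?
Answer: 249/8 ≈ 31.125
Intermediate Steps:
d = 31/2 (d = -5/2 + (½)*36 = -5/2 + 18 = 31/2 ≈ 15.500)
c = -4
d/c + E = (31/2)/(-4) + 35 = (31/2)*(-¼) + 35 = -31/8 + 35 = 249/8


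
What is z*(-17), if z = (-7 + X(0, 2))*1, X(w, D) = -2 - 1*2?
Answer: 187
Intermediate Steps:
X(w, D) = -4 (X(w, D) = -2 - 2 = -4)
z = -11 (z = (-7 - 4)*1 = -11*1 = -11)
z*(-17) = -11*(-17) = 187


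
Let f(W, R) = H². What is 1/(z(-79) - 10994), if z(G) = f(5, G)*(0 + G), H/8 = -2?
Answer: -1/31218 ≈ -3.2033e-5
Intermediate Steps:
H = -16 (H = 8*(-2) = -16)
f(W, R) = 256 (f(W, R) = (-16)² = 256)
z(G) = 256*G (z(G) = 256*(0 + G) = 256*G)
1/(z(-79) - 10994) = 1/(256*(-79) - 10994) = 1/(-20224 - 10994) = 1/(-31218) = -1/31218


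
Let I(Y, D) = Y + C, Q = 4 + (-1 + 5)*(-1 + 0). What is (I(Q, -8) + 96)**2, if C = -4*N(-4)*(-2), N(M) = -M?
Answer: 16384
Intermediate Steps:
C = 32 (C = -(-4)*(-4)*(-2) = -4*4*(-2) = -16*(-2) = 32)
Q = 0 (Q = 4 + 4*(-1) = 4 - 4 = 0)
I(Y, D) = 32 + Y (I(Y, D) = Y + 32 = 32 + Y)
(I(Q, -8) + 96)**2 = ((32 + 0) + 96)**2 = (32 + 96)**2 = 128**2 = 16384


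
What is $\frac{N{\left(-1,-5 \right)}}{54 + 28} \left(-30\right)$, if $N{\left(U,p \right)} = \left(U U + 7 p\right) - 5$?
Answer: $\frac{585}{41} \approx 14.268$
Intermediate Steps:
$N{\left(U,p \right)} = -5 + U^{2} + 7 p$ ($N{\left(U,p \right)} = \left(U^{2} + 7 p\right) - 5 = -5 + U^{2} + 7 p$)
$\frac{N{\left(-1,-5 \right)}}{54 + 28} \left(-30\right) = \frac{-5 + \left(-1\right)^{2} + 7 \left(-5\right)}{54 + 28} \left(-30\right) = \frac{-5 + 1 - 35}{82} \left(-30\right) = \frac{1}{82} \left(-39\right) \left(-30\right) = \left(- \frac{39}{82}\right) \left(-30\right) = \frac{585}{41}$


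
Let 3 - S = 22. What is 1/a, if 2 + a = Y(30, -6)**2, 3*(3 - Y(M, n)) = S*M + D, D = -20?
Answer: 9/358783 ≈ 2.5085e-5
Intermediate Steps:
S = -19 (S = 3 - 1*22 = 3 - 22 = -19)
Y(M, n) = 29/3 + 19*M/3 (Y(M, n) = 3 - (-19*M - 20)/3 = 3 - (-20 - 19*M)/3 = 3 + (20/3 + 19*M/3) = 29/3 + 19*M/3)
a = 358783/9 (a = -2 + (29/3 + (19/3)*30)**2 = -2 + (29/3 + 190)**2 = -2 + (599/3)**2 = -2 + 358801/9 = 358783/9 ≈ 39865.)
1/a = 1/(358783/9) = 9/358783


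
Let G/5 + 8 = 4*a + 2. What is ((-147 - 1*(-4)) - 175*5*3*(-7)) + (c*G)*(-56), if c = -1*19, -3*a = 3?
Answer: -34968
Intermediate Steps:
a = -1 (a = -⅓*3 = -1)
G = -50 (G = -40 + 5*(4*(-1) + 2) = -40 + 5*(-4 + 2) = -40 + 5*(-2) = -40 - 10 = -50)
c = -19
((-147 - 1*(-4)) - 175*5*3*(-7)) + (c*G)*(-56) = ((-147 - 1*(-4)) - 175*5*3*(-7)) - 19*(-50)*(-56) = ((-147 + 4) - 2625*(-7)) + 950*(-56) = (-143 - 175*(-105)) - 53200 = (-143 + 18375) - 53200 = 18232 - 53200 = -34968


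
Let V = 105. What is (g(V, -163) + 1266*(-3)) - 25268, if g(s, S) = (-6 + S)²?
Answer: -505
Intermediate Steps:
(g(V, -163) + 1266*(-3)) - 25268 = ((-6 - 163)² + 1266*(-3)) - 25268 = ((-169)² - 3798) - 25268 = (28561 - 3798) - 25268 = 24763 - 25268 = -505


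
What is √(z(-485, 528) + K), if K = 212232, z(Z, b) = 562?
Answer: √212794 ≈ 461.30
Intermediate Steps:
√(z(-485, 528) + K) = √(562 + 212232) = √212794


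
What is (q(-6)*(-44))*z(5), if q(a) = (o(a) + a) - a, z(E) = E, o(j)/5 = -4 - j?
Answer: -2200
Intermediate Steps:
o(j) = -20 - 5*j (o(j) = 5*(-4 - j) = -20 - 5*j)
q(a) = -20 - 5*a (q(a) = ((-20 - 5*a) + a) - a = (-20 - 4*a) - a = -20 - 5*a)
(q(-6)*(-44))*z(5) = ((-20 - 5*(-6))*(-44))*5 = ((-20 + 30)*(-44))*5 = (10*(-44))*5 = -440*5 = -2200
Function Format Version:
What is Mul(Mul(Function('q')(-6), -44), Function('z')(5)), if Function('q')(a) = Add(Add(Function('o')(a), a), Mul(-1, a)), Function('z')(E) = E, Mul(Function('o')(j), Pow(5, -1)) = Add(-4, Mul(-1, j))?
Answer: -2200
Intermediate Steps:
Function('o')(j) = Add(-20, Mul(-5, j)) (Function('o')(j) = Mul(5, Add(-4, Mul(-1, j))) = Add(-20, Mul(-5, j)))
Function('q')(a) = Add(-20, Mul(-5, a)) (Function('q')(a) = Add(Add(Add(-20, Mul(-5, a)), a), Mul(-1, a)) = Add(Add(-20, Mul(-4, a)), Mul(-1, a)) = Add(-20, Mul(-5, a)))
Mul(Mul(Function('q')(-6), -44), Function('z')(5)) = Mul(Mul(Add(-20, Mul(-5, -6)), -44), 5) = Mul(Mul(Add(-20, 30), -44), 5) = Mul(Mul(10, -44), 5) = Mul(-440, 5) = -2200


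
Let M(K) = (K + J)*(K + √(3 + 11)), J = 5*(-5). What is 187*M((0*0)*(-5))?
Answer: -4675*√14 ≈ -17492.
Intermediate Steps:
J = -25
M(K) = (-25 + K)*(K + √14) (M(K) = (K - 25)*(K + √(3 + 11)) = (-25 + K)*(K + √14))
187*M((0*0)*(-5)) = 187*(((0*0)*(-5))² - 25*0*0*(-5) - 25*√14 + ((0*0)*(-5))*√14) = 187*((0*(-5))² - 0*(-5) - 25*√14 + (0*(-5))*√14) = 187*(0² - 25*0 - 25*√14 + 0*√14) = 187*(0 + 0 - 25*√14 + 0) = 187*(-25*√14) = -4675*√14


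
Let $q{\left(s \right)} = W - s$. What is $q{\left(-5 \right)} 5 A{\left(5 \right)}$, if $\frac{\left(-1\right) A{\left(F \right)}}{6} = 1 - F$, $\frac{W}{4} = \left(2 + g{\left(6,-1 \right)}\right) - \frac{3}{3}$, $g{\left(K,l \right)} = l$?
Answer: $600$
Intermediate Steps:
$W = 0$ ($W = 4 \left(\left(2 - 1\right) - \frac{3}{3}\right) = 4 \left(1 - 1\right) = 4 \cdot 0 = 0$)
$A{\left(F \right)} = -6 + 6 F$ ($A{\left(F \right)} = - 6 \left(1 - F\right) = -6 + 6 F$)
$q{\left(s \right)} = - s$ ($q{\left(s \right)} = 0 - s = - s$)
$q{\left(-5 \right)} 5 A{\left(5 \right)} = \left(-1\right) \left(-5\right) 5 \left(-6 + 6 \cdot 5\right) = 5 \cdot 5 \left(-6 + 30\right) = 25 \cdot 24 = 600$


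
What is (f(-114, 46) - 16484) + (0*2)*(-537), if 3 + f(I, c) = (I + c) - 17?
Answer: -16572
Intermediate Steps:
f(I, c) = -20 + I + c (f(I, c) = -3 + ((I + c) - 17) = -3 + (-17 + I + c) = -20 + I + c)
(f(-114, 46) - 16484) + (0*2)*(-537) = ((-20 - 114 + 46) - 16484) + (0*2)*(-537) = (-88 - 16484) + 0*(-537) = -16572 + 0 = -16572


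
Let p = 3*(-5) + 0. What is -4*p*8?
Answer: 480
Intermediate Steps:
p = -15 (p = -15 + 0 = -15)
-4*p*8 = -4*(-15)*8 = 60*8 = 480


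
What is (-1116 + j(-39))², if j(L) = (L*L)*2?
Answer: 3709476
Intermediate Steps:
j(L) = 2*L² (j(L) = L²*2 = 2*L²)
(-1116 + j(-39))² = (-1116 + 2*(-39)²)² = (-1116 + 2*1521)² = (-1116 + 3042)² = 1926² = 3709476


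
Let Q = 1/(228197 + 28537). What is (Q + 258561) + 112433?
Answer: 95246773597/256734 ≈ 3.7099e+5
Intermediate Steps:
Q = 1/256734 ≈ 3.8951e-6
(Q + 258561) + 112433 = (1/256734 + 258561) + 112433 = 66381399775/256734 + 112433 = 95246773597/256734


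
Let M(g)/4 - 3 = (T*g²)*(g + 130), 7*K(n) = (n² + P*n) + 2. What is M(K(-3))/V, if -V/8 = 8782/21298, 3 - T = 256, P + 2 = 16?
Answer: 1137914218911/1506113 ≈ 7.5553e+5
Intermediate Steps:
P = 14 (P = -2 + 16 = 14)
T = -253 (T = 3 - 1*256 = 3 - 256 = -253)
V = -35128/10649 (V = -70256/21298 = -8*4391/10649 = -35128/10649 ≈ -3.2987)
K(n) = 2/7 + 2*n + n²/7 (K(n) = ((n² + 14*n) + 2)/7 = (2 + n² + 14*n)/7 = 2/7 + 2*n + n²/7)
M(g) = 12 - 1012*g²*(130 + g) (M(g) = 12 + 4*((-253*g²)*(g + 130)) = 12 + 4*((-253*g²)*(130 + g)) = 12 + 4*(-253*g²*(130 + g)) = 12 - 1012*g²*(130 + g))
M(K(-3))/V = (12 - 131560*(2/7 + 2*(-3) + (⅐)*(-3)²)² - 1012*(2/7 + 2*(-3) + (⅐)*(-3)²)³)/(-35128/10649) = (12 - 131560*(2/7 - 6 + (⅐)*9)² - 1012*(2/7 - 6 + (⅐)*9)³)*(-10649/35128) = (12 - 131560*(2/7 - 6 + 9/7)² - 1012*(2/7 - 6 + 9/7)³)*(-10649/35128) = (12 - 131560*(-31/7)² - 1012*(-31/7)³)*(-10649/35128) = (12 - 131560*961/49 - 1012*(-29791/343))*(-10649/35128) = (12 - 126429160/49 + 30148492/343)*(-10649/35128) = -854851512/343*(-10649/35128) = 1137914218911/1506113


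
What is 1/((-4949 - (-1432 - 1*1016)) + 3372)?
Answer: 1/871 ≈ 0.0011481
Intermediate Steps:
1/((-4949 - (-1432 - 1*1016)) + 3372) = 1/((-4949 - (-1432 - 1016)) + 3372) = 1/((-4949 - 1*(-2448)) + 3372) = 1/((-4949 + 2448) + 3372) = 1/(-2501 + 3372) = 1/871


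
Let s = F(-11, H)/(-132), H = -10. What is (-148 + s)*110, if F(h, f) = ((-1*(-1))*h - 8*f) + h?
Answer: -48985/3 ≈ -16328.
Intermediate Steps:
F(h, f) = -8*f + 2*h (F(h, f) = (1*h - 8*f) + h = (h - 8*f) + h = -8*f + 2*h)
s = -29/66 (s = (-8*(-10) + 2*(-11))/(-132) = (80 - 22)*(-1/132) = 58*(-1/132) = -29/66 ≈ -0.43939)
(-148 + s)*110 = (-148 - 29/66)*110 = -9797/66*110 = -48985/3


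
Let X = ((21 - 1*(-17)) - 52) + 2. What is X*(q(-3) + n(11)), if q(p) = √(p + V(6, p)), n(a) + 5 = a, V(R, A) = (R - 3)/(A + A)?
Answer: -72 - 6*I*√14 ≈ -72.0 - 22.45*I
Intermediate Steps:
V(R, A) = (-3 + R)/(2*A) (V(R, A) = (-3 + R)/((2*A)) = (-3 + R)*(1/(2*A)) = (-3 + R)/(2*A))
n(a) = -5 + a
q(p) = √(p + 3/(2*p)) (q(p) = √(p + (-3 + 6)/(2*p)) = √(p + (½)*3/p) = √(p + 3/(2*p)))
X = -12 (X = ((21 + 17) - 52) + 2 = (38 - 52) + 2 = -14 + 2 = -12)
X*(q(-3) + n(11)) = -12*(√(4*(-3) + 6/(-3))/2 + (-5 + 11)) = -12*(√(-12 + 6*(-⅓))/2 + 6) = -12*(√(-12 - 2)/2 + 6) = -12*(√(-14)/2 + 6) = -12*((I*√14)/2 + 6) = -12*(I*√14/2 + 6) = -12*(6 + I*√14/2) = -72 - 6*I*√14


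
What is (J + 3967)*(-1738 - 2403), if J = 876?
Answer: -20054863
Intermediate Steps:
(J + 3967)*(-1738 - 2403) = (876 + 3967)*(-1738 - 2403) = 4843*(-4141) = -20054863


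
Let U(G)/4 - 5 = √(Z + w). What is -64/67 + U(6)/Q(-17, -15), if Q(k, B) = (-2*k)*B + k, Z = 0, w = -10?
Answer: -35068/35309 - 4*I*√10/527 ≈ -0.99317 - 0.024002*I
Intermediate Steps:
U(G) = 20 + 4*I*√10 (U(G) = 20 + 4*√(0 - 10) = 20 + 4*√(-10) = 20 + 4*(I*√10) = 20 + 4*I*√10)
Q(k, B) = k - 2*B*k (Q(k, B) = -2*B*k + k = k - 2*B*k)
-64/67 + U(6)/Q(-17, -15) = -64/67 + (20 + 4*I*√10)/((-17*(1 - 2*(-15)))) = -64*1/67 + (20 + 4*I*√10)/((-17*(1 + 30))) = -64/67 + (20 + 4*I*√10)/((-17*31)) = -64/67 + (20 + 4*I*√10)/(-527) = -64/67 + (20 + 4*I*√10)*(-1/527) = -64/67 + (-20/527 - 4*I*√10/527) = -35068/35309 - 4*I*√10/527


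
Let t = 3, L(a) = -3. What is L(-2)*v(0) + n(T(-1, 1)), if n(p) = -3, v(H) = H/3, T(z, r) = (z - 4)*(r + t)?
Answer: -3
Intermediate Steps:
T(z, r) = (-4 + z)*(3 + r) (T(z, r) = (z - 4)*(r + 3) = (-4 + z)*(3 + r))
v(H) = H/3 (v(H) = H*(1/3) = H/3)
L(-2)*v(0) + n(T(-1, 1)) = -0 - 3 = -3*0 - 3 = 0 - 3 = -3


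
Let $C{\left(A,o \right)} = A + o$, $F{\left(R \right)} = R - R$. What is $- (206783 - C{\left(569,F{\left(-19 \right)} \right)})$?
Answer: $-206214$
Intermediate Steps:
$F{\left(R \right)} = 0$
$- (206783 - C{\left(569,F{\left(-19 \right)} \right)}) = - (206783 - \left(569 + 0\right)) = - (206783 - 569) = \left(-1\right) 206214 = -206214$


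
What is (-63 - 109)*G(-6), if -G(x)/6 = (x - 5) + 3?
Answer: -8256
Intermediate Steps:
G(x) = 12 - 6*x (G(x) = -6*((x - 5) + 3) = -6*((-5 + x) + 3) = -6*(-2 + x) = 12 - 6*x)
(-63 - 109)*G(-6) = (-63 - 109)*(12 - 6*(-6)) = -172*(12 + 36) = -172*48 = -8256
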